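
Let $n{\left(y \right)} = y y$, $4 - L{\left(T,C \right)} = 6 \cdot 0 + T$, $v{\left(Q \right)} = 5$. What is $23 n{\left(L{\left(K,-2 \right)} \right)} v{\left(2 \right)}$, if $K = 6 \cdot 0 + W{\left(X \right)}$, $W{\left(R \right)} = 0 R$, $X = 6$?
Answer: $1840$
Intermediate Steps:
$W{\left(R \right)} = 0$
$K = 0$ ($K = 6 \cdot 0 + 0 = 0 + 0 = 0$)
$L{\left(T,C \right)} = 4 - T$ ($L{\left(T,C \right)} = 4 - \left(6 \cdot 0 + T\right) = 4 - \left(0 + T\right) = 4 - T$)
$n{\left(y \right)} = y^{2}$
$23 n{\left(L{\left(K,-2 \right)} \right)} v{\left(2 \right)} = 23 \left(4 - 0\right)^{2} \cdot 5 = 23 \left(4 + 0\right)^{2} \cdot 5 = 23 \cdot 4^{2} \cdot 5 = 23 \cdot 16 \cdot 5 = 368 \cdot 5 = 1840$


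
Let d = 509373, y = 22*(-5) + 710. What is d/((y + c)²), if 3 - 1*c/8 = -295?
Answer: 509373/8904256 ≈ 0.057206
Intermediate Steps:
c = 2384 (c = 24 - 8*(-295) = 24 + 2360 = 2384)
y = 600 (y = -110 + 710 = 600)
d/((y + c)²) = 509373/((600 + 2384)²) = 509373/(2984²) = 509373/8904256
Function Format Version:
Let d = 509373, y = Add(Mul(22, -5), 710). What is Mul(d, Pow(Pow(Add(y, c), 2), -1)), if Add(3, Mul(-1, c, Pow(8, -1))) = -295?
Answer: Rational(509373, 8904256) ≈ 0.057206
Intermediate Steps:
c = 2384 (c = Add(24, Mul(-8, -295)) = Add(24, 2360) = 2384)
y = 600 (y = Add(-110, 710) = 600)
Mul(d, Pow(Pow(Add(y, c), 2), -1)) = Mul(509373, Pow(Pow(Add(600, 2384), 2), -1)) = Mul(509373, Pow(Pow(2984, 2), -1)) = Mul(509373, Pow(8904256, -1)) = Mul(509373, Rational(1, 8904256)) = Rational(509373, 8904256)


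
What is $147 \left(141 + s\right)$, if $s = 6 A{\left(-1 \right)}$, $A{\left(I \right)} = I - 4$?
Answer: $16317$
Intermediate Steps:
$A{\left(I \right)} = -4 + I$ ($A{\left(I \right)} = I - 4 = -4 + I$)
$s = -30$ ($s = 6 \left(-4 - 1\right) = 6 \left(-5\right) = -30$)
$147 \left(141 + s\right) = 147 \left(141 - 30\right) = 147 \cdot 111 = 16317$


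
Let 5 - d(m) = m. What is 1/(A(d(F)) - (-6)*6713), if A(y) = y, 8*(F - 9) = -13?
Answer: 8/322205 ≈ 2.4829e-5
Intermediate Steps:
F = 59/8 (F = 9 + (⅛)*(-13) = 9 - 13/8 = 59/8 ≈ 7.3750)
d(m) = 5 - m
1/(A(d(F)) - (-6)*6713) = 1/((5 - 1*59/8) - (-6)*6713) = 1/((5 - 59/8) - 1*(-40278)) = 1/(-19/8 + 40278) = 1/(322205/8) = 8/322205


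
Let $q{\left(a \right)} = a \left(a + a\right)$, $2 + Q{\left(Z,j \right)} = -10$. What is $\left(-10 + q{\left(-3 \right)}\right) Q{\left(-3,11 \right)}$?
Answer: $-96$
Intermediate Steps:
$Q{\left(Z,j \right)} = -12$ ($Q{\left(Z,j \right)} = -2 - 10 = -12$)
$q{\left(a \right)} = 2 a^{2}$ ($q{\left(a \right)} = a 2 a = 2 a^{2}$)
$\left(-10 + q{\left(-3 \right)}\right) Q{\left(-3,11 \right)} = \left(-10 + 2 \left(-3\right)^{2}\right) \left(-12\right) = \left(-10 + 2 \cdot 9\right) \left(-12\right) = \left(-10 + 18\right) \left(-12\right) = 8 \left(-12\right) = -96$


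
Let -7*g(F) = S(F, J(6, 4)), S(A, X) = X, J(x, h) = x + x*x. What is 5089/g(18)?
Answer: -5089/6 ≈ -848.17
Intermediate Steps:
J(x, h) = x + x²
g(F) = -6 (g(F) = -6*(1 + 6)/7 = -6*7/7 = -⅐*42 = -6)
5089/g(18) = 5089/(-6) = 5089*(-⅙) = -5089/6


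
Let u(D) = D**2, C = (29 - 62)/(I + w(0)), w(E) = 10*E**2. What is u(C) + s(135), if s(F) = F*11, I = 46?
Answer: 3143349/2116 ≈ 1485.5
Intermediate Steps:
s(F) = 11*F
C = -33/46 (C = (29 - 62)/(46 + 10*0**2) = -33/(46 + 10*0) = -33/(46 + 0) = -33/46 ≈ -0.71739)
u(C) + s(135) = (-33/46)**2 + 11*135 = 1089/2116 + 1485 = 3143349/2116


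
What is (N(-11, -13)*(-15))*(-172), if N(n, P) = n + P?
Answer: -61920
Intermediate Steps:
N(n, P) = P + n
(N(-11, -13)*(-15))*(-172) = ((-13 - 11)*(-15))*(-172) = -24*(-15)*(-172) = 360*(-172) = -61920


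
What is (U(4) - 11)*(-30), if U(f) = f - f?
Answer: 330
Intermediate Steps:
U(f) = 0
(U(4) - 11)*(-30) = (0 - 11)*(-30) = -11*(-30) = 330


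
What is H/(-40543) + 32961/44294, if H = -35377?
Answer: 2903326661/1795811642 ≈ 1.6167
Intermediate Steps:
H/(-40543) + 32961/44294 = -35377/(-40543) + 32961/44294 = -35377*(-1/40543) + 32961*(1/44294) = 35377/40543 + 32961/44294 = 2903326661/1795811642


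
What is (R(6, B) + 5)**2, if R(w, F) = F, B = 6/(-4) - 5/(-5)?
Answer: 81/4 ≈ 20.250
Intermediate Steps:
B = -1/2 (B = 6*(-1/4) - 5*(-1/5) = -3/2 + 1 = -1/2 ≈ -0.50000)
(R(6, B) + 5)**2 = (-1/2 + 5)**2 = (9/2)**2 = 81/4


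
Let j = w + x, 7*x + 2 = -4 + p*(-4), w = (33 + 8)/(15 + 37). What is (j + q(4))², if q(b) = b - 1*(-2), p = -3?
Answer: 7745089/132496 ≈ 58.455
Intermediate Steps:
w = 41/52 ≈ 0.78846
x = 6/7 (x = -2/7 + (-4 - 3*(-4))/7 = -2/7 + (-4 + 12)/7 = -2/7 + (⅐)*8 = -2/7 + 8/7 = 6/7 ≈ 0.85714)
q(b) = 2 + b (q(b) = b + 2 = 2 + b)
j = 599/364 (j = 41/52 + 6/7 = 599/364 ≈ 1.6456)
(j + q(4))² = (599/364 + (2 + 4))² = (599/364 + 6)² = (2783/364)² = 7745089/132496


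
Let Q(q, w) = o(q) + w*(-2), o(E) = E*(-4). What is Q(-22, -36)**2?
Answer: 25600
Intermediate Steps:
o(E) = -4*E
Q(q, w) = -4*q - 2*w (Q(q, w) = -4*q + w*(-2) = -4*q - 2*w)
Q(-22, -36)**2 = (-4*(-22) - 2*(-36))**2 = (88 + 72)**2 = 160**2 = 25600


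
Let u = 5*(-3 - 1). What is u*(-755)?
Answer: 15100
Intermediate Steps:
u = -20 (u = 5*(-4) = -20)
u*(-755) = -20*(-755) = 15100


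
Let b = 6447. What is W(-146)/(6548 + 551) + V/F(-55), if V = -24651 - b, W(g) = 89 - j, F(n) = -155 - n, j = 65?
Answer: 110383551/354950 ≈ 310.98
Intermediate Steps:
W(g) = 24 (W(g) = 89 - 1*65 = 89 - 65 = 24)
V = -31098 (V = -24651 - 1*6447 = -24651 - 6447 = -31098)
W(-146)/(6548 + 551) + V/F(-55) = 24/(6548 + 551) - 31098/(-155 - 1*(-55)) = 24/7099 - 31098/(-155 + 55) = 24*(1/7099) - 31098/(-100) = 24/7099 - 31098*(-1/100) = 24/7099 + 15549/50 = 110383551/354950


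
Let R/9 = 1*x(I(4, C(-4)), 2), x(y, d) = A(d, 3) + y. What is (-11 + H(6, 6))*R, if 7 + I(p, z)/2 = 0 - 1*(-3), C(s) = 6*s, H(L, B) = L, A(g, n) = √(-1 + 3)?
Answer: 360 - 45*√2 ≈ 296.36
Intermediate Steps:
A(g, n) = √2
I(p, z) = -8 (I(p, z) = -14 + 2*(0 - 1*(-3)) = -14 + 2*(0 + 3) = -14 + 2*3 = -14 + 6 = -8)
x(y, d) = y + √2 (x(y, d) = √2 + y = y + √2)
R = -72 + 9*√2 (R = 9*(1*(-8 + √2)) = 9*(-8 + √2) = -72 + 9*√2 ≈ -59.272)
(-11 + H(6, 6))*R = (-11 + 6)*(-72 + 9*√2) = -5*(-72 + 9*√2) = 360 - 45*√2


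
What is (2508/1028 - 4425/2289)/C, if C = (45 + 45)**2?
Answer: 49663/794168550 ≈ 6.2535e-5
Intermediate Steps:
C = 8100 (C = 90**2 = 8100)
(2508/1028 - 4425/2289)/C = (2508/1028 - 4425/2289)/8100 = (2508*(1/1028) - 4425*1/2289)*(1/8100) = (627/257 - 1475/763)*(1/8100) = (99326/196091)*(1/8100) = 49663/794168550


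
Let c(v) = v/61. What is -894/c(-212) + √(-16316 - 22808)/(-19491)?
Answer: 27267/106 - 2*I*√9781/19491 ≈ 257.24 - 0.010148*I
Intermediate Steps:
c(v) = v/61 (c(v) = v*(1/61) = v/61)
-894/c(-212) + √(-16316 - 22808)/(-19491) = -894/((1/61)*(-212)) + √(-16316 - 22808)/(-19491) = -894/(-212/61) + √(-39124)*(-1/19491) = -894*(-61/212) + (2*I*√9781)*(-1/19491) = 27267/106 - 2*I*√9781/19491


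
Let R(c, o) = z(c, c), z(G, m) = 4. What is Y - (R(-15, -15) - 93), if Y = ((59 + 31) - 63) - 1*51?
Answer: 65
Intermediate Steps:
R(c, o) = 4
Y = -24 (Y = (90 - 63) - 51 = 27 - 51 = -24)
Y - (R(-15, -15) - 93) = -24 - (4 - 93) = -24 - 1*(-89) = -24 + 89 = 65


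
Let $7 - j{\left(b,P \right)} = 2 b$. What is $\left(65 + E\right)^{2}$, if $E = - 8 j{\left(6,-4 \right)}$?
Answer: $11025$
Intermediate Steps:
$j{\left(b,P \right)} = 7 - 2 b$
$E = 40$ ($E = - 8 \left(7 - 12\right) = \left(-8\right) \left(-5\right) = 40$)
$\left(65 + E\right)^{2} = \left(65 + 40\right)^{2} = 105^{2} = 11025$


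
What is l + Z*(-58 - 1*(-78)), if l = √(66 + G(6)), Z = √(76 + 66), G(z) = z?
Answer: 6*√2 + 20*√142 ≈ 246.81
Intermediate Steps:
Z = √142 ≈ 11.916
l = 6*√2 (l = √(66 + 6) = √72 = 6*√2 ≈ 8.4853)
l + Z*(-58 - 1*(-78)) = 6*√2 + √142*(-58 - 1*(-78)) = 6*√2 + √142*(-58 + 78) = 6*√2 + √142*20 = 6*√2 + 20*√142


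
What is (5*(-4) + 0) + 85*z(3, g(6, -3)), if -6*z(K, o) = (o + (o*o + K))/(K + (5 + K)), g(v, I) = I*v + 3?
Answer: -6475/22 ≈ -294.32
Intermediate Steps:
g(v, I) = 3 + I*v
z(K, o) = -(K + o + o**2)/(6*(5 + 2*K)) (z(K, o) = -(o + (o*o + K))/(6*(K + (5 + K))) = -(o + (o**2 + K))/(6*(5 + 2*K)) = -(o + (K + o**2))/(6*(5 + 2*K)) = -(K + o + o**2)/(6*(5 + 2*K)))
(5*(-4) + 0) + 85*z(3, g(6, -3)) = (5*(-4) + 0) + 85*((-1*3 - (3 - 3*6) - (3 - 3*6)**2)/(6*(5 + 2*3))) = (-20 + 0) + 85*((-3 - (3 - 18) - (3 - 18)**2)/(6*(5 + 6))) = -20 + 85*((1/6)*(-3 - 1*(-15) - 1*(-15)**2)/11) = -20 + 85*((1/6)*(1/11)*(-3 + 15 - 1*225)) = -20 + 85*((1/6)*(1/11)*(-3 + 15 - 225)) = -20 + 85*((1/6)*(1/11)*(-213)) = -20 + 85*(-71/22) = -20 - 6035/22 = -6475/22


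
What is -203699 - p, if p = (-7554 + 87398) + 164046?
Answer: -447589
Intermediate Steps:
p = 243890 (p = 79844 + 164046 = 243890)
-203699 - p = -203699 - 1*243890 = -203699 - 243890 = -447589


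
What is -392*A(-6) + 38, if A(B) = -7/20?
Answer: 876/5 ≈ 175.20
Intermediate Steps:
A(B) = -7/20 (A(B) = -7*1/20 = -7/20)
-392*A(-6) + 38 = -392*(-7/20) + 38 = 686/5 + 38 = 876/5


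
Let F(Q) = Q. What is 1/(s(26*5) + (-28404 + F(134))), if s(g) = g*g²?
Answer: 1/2168730 ≈ 4.6110e-7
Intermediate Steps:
s(g) = g³
1/(s(26*5) + (-28404 + F(134))) = 1/((26*5)³ + (-28404 + 134)) = 1/(130³ - 28270) = 1/(2197000 - 28270) = 1/2168730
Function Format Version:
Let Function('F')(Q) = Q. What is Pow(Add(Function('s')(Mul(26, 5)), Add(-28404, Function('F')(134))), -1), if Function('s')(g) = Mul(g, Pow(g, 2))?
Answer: Rational(1, 2168730) ≈ 4.6110e-7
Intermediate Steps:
Function('s')(g) = Pow(g, 3)
Pow(Add(Function('s')(Mul(26, 5)), Add(-28404, Function('F')(134))), -1) = Pow(Add(Pow(Mul(26, 5), 3), Add(-28404, 134)), -1) = Pow(Add(Pow(130, 3), -28270), -1) = Pow(Add(2197000, -28270), -1) = Pow(2168730, -1) = Rational(1, 2168730)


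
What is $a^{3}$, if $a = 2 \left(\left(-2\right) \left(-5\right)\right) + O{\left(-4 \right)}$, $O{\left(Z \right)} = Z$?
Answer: $4096$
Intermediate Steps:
$a = 16$ ($a = 2 \left(\left(-2\right) \left(-5\right)\right) - 4 = 2 \cdot 10 - 4 = 20 - 4 = 16$)
$a^{3} = 16^{3} = 4096$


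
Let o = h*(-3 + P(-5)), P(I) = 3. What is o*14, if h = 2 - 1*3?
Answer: 0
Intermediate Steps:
h = -1 (h = 2 - 3 = -1)
o = 0 (o = -(-3 + 3) = -1*0 = 0)
o*14 = 0*14 = 0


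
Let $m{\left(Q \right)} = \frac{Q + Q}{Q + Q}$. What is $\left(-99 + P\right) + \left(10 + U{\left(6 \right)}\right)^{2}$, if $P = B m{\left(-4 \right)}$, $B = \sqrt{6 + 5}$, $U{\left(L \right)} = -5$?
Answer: $-74 + \sqrt{11} \approx -70.683$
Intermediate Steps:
$B = \sqrt{11} \approx 3.3166$
$m{\left(Q \right)} = 1$ ($m{\left(Q \right)} = \frac{2 Q}{2 Q} = 2 Q \frac{1}{2 Q} = 1$)
$P = \sqrt{11}$ ($P = \sqrt{11} \cdot 1 = \sqrt{11} \approx 3.3166$)
$\left(-99 + P\right) + \left(10 + U{\left(6 \right)}\right)^{2} = \left(-99 + \sqrt{11}\right) + \left(10 - 5\right)^{2} = \left(-99 + \sqrt{11}\right) + 5^{2} = \left(-99 + \sqrt{11}\right) + 25 = -74 + \sqrt{11}$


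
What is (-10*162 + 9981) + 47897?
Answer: 56258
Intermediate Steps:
(-10*162 + 9981) + 47897 = (-1620 + 9981) + 47897 = 8361 + 47897 = 56258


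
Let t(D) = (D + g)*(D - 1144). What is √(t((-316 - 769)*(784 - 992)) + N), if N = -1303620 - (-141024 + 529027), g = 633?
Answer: √50813724145 ≈ 2.2542e+5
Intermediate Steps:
t(D) = (-1144 + D)*(633 + D) (t(D) = (D + 633)*(D - 1144) = (633 + D)*(-1144 + D) = (-1144 + D)*(633 + D))
N = -1691623 (N = -1303620 - 1*388003 = -1303620 - 388003 = -1691623)
√(t((-316 - 769)*(784 - 992)) + N) = √((-724152 + ((-316 - 769)*(784 - 992))² - 511*(-316 - 769)*(784 - 992)) - 1691623) = √((-724152 + (-1085*(-208))² - (-554435)*(-208)) - 1691623) = √((-724152 + 225680² - 511*225680) - 1691623) = √((-724152 + 50931462400 - 115322480) - 1691623) = √(50815415768 - 1691623) = √50813724145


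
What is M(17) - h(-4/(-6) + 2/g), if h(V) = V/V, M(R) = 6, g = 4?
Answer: 5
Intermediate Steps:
h(V) = 1
M(17) - h(-4/(-6) + 2/g) = 6 - 1*1 = 6 - 1 = 5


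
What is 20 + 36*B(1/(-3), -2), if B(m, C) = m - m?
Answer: 20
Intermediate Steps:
B(m, C) = 0
20 + 36*B(1/(-3), -2) = 20 + 36*0 = 20 + 0 = 20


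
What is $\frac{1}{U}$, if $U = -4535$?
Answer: $- \frac{1}{4535} \approx -0.00022051$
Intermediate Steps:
$\frac{1}{U} = \frac{1}{-4535} = - \frac{1}{4535}$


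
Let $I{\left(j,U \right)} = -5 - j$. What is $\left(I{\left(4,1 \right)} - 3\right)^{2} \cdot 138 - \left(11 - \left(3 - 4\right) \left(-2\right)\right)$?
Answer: $19863$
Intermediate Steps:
$\left(I{\left(4,1 \right)} - 3\right)^{2} \cdot 138 - \left(11 - \left(3 - 4\right) \left(-2\right)\right) = \left(\left(-5 - 4\right) - 3\right)^{2} \cdot 138 - \left(11 - \left(3 - 4\right) \left(-2\right)\right) = \left(\left(-5 - 4\right) - 3\right)^{2} \cdot 138 - 9 = \left(-9 - 3\right)^{2} \cdot 138 + \left(-11 + 2\right) = \left(-12\right)^{2} \cdot 138 - 9 = 144 \cdot 138 - 9 = 19872 - 9 = 19863$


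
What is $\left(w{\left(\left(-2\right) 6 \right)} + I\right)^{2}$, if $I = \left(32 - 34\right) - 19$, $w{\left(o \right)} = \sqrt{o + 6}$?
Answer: $\left(21 - i \sqrt{6}\right)^{2} \approx 435.0 - 102.88 i$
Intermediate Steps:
$w{\left(o \right)} = \sqrt{6 + o}$
$I = -21$ ($I = -2 - 19 = -21$)
$\left(w{\left(\left(-2\right) 6 \right)} + I\right)^{2} = \left(\sqrt{6 - 12} - 21\right)^{2} = \left(\sqrt{-6} - 21\right)^{2} = \left(i \sqrt{6} - 21\right)^{2} = \left(-21 + i \sqrt{6}\right)^{2}$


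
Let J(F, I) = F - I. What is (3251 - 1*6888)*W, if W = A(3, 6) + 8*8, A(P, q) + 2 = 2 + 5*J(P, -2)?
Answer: -323693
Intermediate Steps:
A(P, q) = 10 + 5*P (A(P, q) = -2 + (2 + 5*(P - 1*(-2))) = -2 + (2 + 5*(P + 2)) = -2 + (2 + 5*(2 + P)) = -2 + (2 + (10 + 5*P)) = -2 + (12 + 5*P) = 10 + 5*P)
W = 89 (W = (10 + 5*3) + 8*8 = (10 + 15) + 64 = 25 + 64 = 89)
(3251 - 1*6888)*W = (3251 - 1*6888)*89 = (3251 - 6888)*89 = -3637*89 = -323693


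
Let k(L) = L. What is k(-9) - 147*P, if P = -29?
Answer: 4254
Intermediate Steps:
k(-9) - 147*P = -9 - 147*(-29) = -9 + 4263 = 4254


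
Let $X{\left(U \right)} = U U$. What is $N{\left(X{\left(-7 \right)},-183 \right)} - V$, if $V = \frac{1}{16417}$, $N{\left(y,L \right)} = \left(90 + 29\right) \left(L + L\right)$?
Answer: $- \frac{715026019}{16417} \approx -43554.0$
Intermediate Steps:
$X{\left(U \right)} = U^{2}$
$N{\left(y,L \right)} = 238 L$ ($N{\left(y,L \right)} = 119 \cdot 2 L = 238 L$)
$V = \frac{1}{16417} \approx 6.0912 \cdot 10^{-5}$
$N{\left(X{\left(-7 \right)},-183 \right)} - V = 238 \left(-183\right) - \frac{1}{16417} = -43554 - \frac{1}{16417} = - \frac{715026019}{16417}$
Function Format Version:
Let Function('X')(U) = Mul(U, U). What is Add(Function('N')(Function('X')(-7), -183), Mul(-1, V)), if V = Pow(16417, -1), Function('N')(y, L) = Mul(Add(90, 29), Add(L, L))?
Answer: Rational(-715026019, 16417) ≈ -43554.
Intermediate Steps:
Function('X')(U) = Pow(U, 2)
Function('N')(y, L) = Mul(238, L) (Function('N')(y, L) = Mul(119, Mul(2, L)) = Mul(238, L))
V = Rational(1, 16417) ≈ 6.0912e-5
Add(Function('N')(Function('X')(-7), -183), Mul(-1, V)) = Add(Mul(238, -183), Mul(-1, Rational(1, 16417))) = Add(-43554, Rational(-1, 16417)) = Rational(-715026019, 16417)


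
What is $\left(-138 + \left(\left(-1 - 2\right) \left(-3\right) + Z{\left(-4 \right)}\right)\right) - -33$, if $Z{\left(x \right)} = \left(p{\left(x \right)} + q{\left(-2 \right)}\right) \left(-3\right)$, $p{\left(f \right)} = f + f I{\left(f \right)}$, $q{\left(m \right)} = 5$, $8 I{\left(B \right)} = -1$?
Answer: $- \frac{201}{2} \approx -100.5$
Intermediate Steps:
$I{\left(B \right)} = - \frac{1}{8}$ ($I{\left(B \right)} = \frac{1}{8} \left(-1\right) = - \frac{1}{8}$)
$p{\left(f \right)} = \frac{7 f}{8}$ ($p{\left(f \right)} = f + f \left(- \frac{1}{8}\right) = f - \frac{f}{8} = \frac{7 f}{8}$)
$Z{\left(x \right)} = -15 - \frac{21 x}{8}$ ($Z{\left(x \right)} = \left(\frac{7 x}{8} + 5\right) \left(-3\right) = \left(5 + \frac{7 x}{8}\right) \left(-3\right) = -15 - \frac{21 x}{8}$)
$\left(-138 + \left(\left(-1 - 2\right) \left(-3\right) + Z{\left(-4 \right)}\right)\right) - -33 = \left(-138 + \left(\left(-1 - 2\right) \left(-3\right) - \frac{9}{2}\right)\right) - -33 = \left(-138 + \left(\left(-1 - 2\right) \left(-3\right) + \left(-15 + \frac{21}{2}\right)\right)\right) + 33 = \left(-138 - - \frac{9}{2}\right) + 33 = \left(-138 + \left(9 - \frac{9}{2}\right)\right) + 33 = \left(-138 + \frac{9}{2}\right) + 33 = - \frac{267}{2} + 33 = - \frac{201}{2}$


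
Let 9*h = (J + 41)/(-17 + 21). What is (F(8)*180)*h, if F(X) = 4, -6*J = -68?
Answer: 3140/3 ≈ 1046.7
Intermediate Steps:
J = 34/3 (J = -⅙*(-68) = 34/3 ≈ 11.333)
h = 157/108 (h = ((34/3 + 41)/(-17 + 21))/9 = ((157/3)/4)/9 = ((157/3)*(¼))/9 = (⅑)*(157/12) = 157/108 ≈ 1.4537)
(F(8)*180)*h = (4*180)*(157/108) = 720*(157/108) = 3140/3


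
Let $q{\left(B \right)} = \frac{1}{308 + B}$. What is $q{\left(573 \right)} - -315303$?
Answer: $\frac{277781944}{881} \approx 3.153 \cdot 10^{5}$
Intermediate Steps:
$q{\left(573 \right)} - -315303 = \frac{1}{308 + 573} - -315303 = \frac{1}{881} + 315303 = \frac{277781944}{881}$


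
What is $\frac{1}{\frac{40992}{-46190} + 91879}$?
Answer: $\frac{23095}{2121925009} \approx 1.0884 \cdot 10^{-5}$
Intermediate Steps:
$\frac{1}{\frac{40992}{-46190} + 91879} = \frac{1}{40992 \left(- \frac{1}{46190}\right) + 91879} = \frac{1}{- \frac{20496}{23095} + 91879} = \frac{1}{\frac{2121925009}{23095}} = \frac{23095}{2121925009}$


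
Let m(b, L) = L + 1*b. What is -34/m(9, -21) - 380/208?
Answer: 157/156 ≈ 1.0064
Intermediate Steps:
m(b, L) = L + b
-34/m(9, -21) - 380/208 = -34/(-21 + 9) - 380/208 = -34/(-12) - 380*1/208 = -34*(-1/12) - 95/52 = 17/6 - 95/52 = 157/156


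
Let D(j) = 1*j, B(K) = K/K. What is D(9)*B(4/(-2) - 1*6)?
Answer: 9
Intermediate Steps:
B(K) = 1
D(j) = j
D(9)*B(4/(-2) - 1*6) = 9*1 = 9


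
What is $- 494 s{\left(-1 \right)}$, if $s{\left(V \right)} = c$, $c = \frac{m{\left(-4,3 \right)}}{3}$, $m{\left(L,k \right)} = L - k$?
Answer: $\frac{3458}{3} \approx 1152.7$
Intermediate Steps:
$c = - \frac{7}{3}$ ($c = \frac{-4 - 3}{3} = \left(-4 - 3\right) \frac{1}{3} = \left(-7\right) \frac{1}{3} = - \frac{7}{3} \approx -2.3333$)
$s{\left(V \right)} = - \frac{7}{3}$
$- 494 s{\left(-1 \right)} = \left(-494\right) \left(- \frac{7}{3}\right) = \frac{3458}{3}$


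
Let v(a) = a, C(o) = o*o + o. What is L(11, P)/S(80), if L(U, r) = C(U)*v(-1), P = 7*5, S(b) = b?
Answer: -33/20 ≈ -1.6500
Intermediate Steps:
C(o) = o + o**2 (C(o) = o**2 + o = o + o**2)
P = 35
L(U, r) = -U*(1 + U) (L(U, r) = (U*(1 + U))*(-1) = -U*(1 + U))
L(11, P)/S(80) = -1*11*(1 + 11)/80 = -1*11*12*(1/80) = -132*1/80 = -33/20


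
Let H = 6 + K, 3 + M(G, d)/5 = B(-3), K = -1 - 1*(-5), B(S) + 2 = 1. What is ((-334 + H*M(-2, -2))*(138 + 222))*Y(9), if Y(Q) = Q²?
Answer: -15571440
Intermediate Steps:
B(S) = -1 (B(S) = -2 + 1 = -1)
K = 4 (K = -1 + 5 = 4)
M(G, d) = -20 (M(G, d) = -15 + 5*(-1) = -15 - 5 = -20)
H = 10 (H = 6 + 4 = 10)
((-334 + H*M(-2, -2))*(138 + 222))*Y(9) = ((-334 + 10*(-20))*(138 + 222))*9² = ((-334 - 200)*360)*81 = -534*360*81 = -192240*81 = -15571440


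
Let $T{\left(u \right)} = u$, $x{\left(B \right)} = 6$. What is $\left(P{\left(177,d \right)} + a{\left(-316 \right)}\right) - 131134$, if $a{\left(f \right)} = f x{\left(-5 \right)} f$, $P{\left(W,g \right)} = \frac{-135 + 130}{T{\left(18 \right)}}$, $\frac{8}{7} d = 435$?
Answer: $\frac{8424031}{18} \approx 4.68 \cdot 10^{5}$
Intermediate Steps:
$d = \frac{3045}{8}$ ($d = \frac{7}{8} \cdot 435 = \frac{3045}{8} \approx 380.63$)
$P{\left(W,g \right)} = - \frac{5}{18}$ ($P{\left(W,g \right)} = \frac{-135 + 130}{18} = \left(-5\right) \frac{1}{18} = - \frac{5}{18}$)
$a{\left(f \right)} = 6 f^{2}$ ($a{\left(f \right)} = f 6 f = 6 f f = 6 f^{2}$)
$\left(P{\left(177,d \right)} + a{\left(-316 \right)}\right) - 131134 = \left(- \frac{5}{18} + 6 \left(-316\right)^{2}\right) - 131134 = \left(- \frac{5}{18} + 6 \cdot 99856\right) - 131134 = \left(- \frac{5}{18} + 599136\right) - 131134 = \frac{10784443}{18} - 131134 = \frac{8424031}{18}$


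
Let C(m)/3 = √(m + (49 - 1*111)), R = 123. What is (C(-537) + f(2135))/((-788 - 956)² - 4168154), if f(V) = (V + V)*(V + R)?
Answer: -4820830/563309 - 3*I*√599/1126618 ≈ -8.5581 - 6.5172e-5*I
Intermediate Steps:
f(V) = 2*V*(123 + V) (f(V) = (V + V)*(V + 123) = (2*V)*(123 + V) = 2*V*(123 + V))
C(m) = 3*√(-62 + m) (C(m) = 3*√(m + (49 - 1*111)) = 3*√(m + (49 - 111)) = 3*√(m - 62) = 3*√(-62 + m))
(C(-537) + f(2135))/((-788 - 956)² - 4168154) = (3*√(-62 - 537) + 2*2135*(123 + 2135))/((-788 - 956)² - 4168154) = (3*√(-599) + 2*2135*2258)/((-1744)² - 4168154) = (3*(I*√599) + 9641660)/(3041536 - 4168154) = (3*I*√599 + 9641660)/(-1126618) = (9641660 + 3*I*√599)*(-1/1126618) = -4820830/563309 - 3*I*√599/1126618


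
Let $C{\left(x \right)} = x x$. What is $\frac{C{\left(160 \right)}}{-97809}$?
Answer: $- \frac{25600}{97809} \approx -0.26173$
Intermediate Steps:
$C{\left(x \right)} = x^{2}$
$\frac{C{\left(160 \right)}}{-97809} = \frac{160^{2}}{-97809} = 25600 \left(- \frac{1}{97809}\right) = - \frac{25600}{97809}$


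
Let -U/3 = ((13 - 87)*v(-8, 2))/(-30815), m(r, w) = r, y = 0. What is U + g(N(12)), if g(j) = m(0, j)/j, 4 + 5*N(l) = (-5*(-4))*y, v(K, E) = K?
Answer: 1776/30815 ≈ 0.057634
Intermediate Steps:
N(l) = -⅘ (N(l) = -⅘ + (-5*(-4)*0)/5 = -⅘ + (20*0)/5 = -⅘ + (⅕)*0 = -⅘ + 0 = -⅘)
U = 1776/30815 (U = -3*(13 - 87)*(-8)/(-30815) = -3*(-74*(-8))*(-1)/30815 = -1776*(-1)/30815 = -3*(-592/30815) = 1776/30815 ≈ 0.057634)
g(j) = 0 (g(j) = 0/j = 0)
U + g(N(12)) = 1776/30815 + 0 = 1776/30815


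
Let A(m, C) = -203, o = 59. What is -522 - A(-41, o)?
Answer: -319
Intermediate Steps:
-522 - A(-41, o) = -522 - 1*(-203) = -522 + 203 = -319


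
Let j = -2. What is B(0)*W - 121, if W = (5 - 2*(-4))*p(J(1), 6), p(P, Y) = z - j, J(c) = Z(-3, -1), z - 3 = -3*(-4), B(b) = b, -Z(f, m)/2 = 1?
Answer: -121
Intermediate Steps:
Z(f, m) = -2 (Z(f, m) = -2*1 = -2)
z = 15 (z = 3 - 3*(-4) = 3 + 12 = 15)
J(c) = -2
p(P, Y) = 17 (p(P, Y) = 15 - 1*(-2) = 15 + 2 = 17)
W = 221 (W = (5 - 2*(-4))*17 = (5 + 8)*17 = 13*17 = 221)
B(0)*W - 121 = 0*221 - 121 = 0 - 121 = -121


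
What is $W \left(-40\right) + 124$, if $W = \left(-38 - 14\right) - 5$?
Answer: $2404$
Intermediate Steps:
$W = -57$ ($W = -52 - 5 = -57$)
$W \left(-40\right) + 124 = \left(-57\right) \left(-40\right) + 124 = 2280 + 124 = 2404$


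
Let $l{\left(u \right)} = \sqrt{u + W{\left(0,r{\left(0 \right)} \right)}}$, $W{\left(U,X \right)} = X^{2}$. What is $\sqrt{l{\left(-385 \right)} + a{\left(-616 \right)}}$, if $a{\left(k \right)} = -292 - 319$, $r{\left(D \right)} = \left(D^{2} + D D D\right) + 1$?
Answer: $\sqrt{-611 + 8 i \sqrt{6}} \approx 0.3963 + 24.722 i$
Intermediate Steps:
$r{\left(D \right)} = 1 + D^{2} + D^{3}$ ($r{\left(D \right)} = \left(D^{2} + D^{2} D\right) + 1 = \left(D^{2} + D^{3}\right) + 1 = 1 + D^{2} + D^{3}$)
$a{\left(k \right)} = -611$
$l{\left(u \right)} = \sqrt{1 + u}$ ($l{\left(u \right)} = \sqrt{u + \left(1 + 0^{2} + 0^{3}\right)^{2}} = \sqrt{u + \left(1 + 0 + 0\right)^{2}} = \sqrt{u + 1^{2}} = \sqrt{u + 1} = \sqrt{1 + u}$)
$\sqrt{l{\left(-385 \right)} + a{\left(-616 \right)}} = \sqrt{\sqrt{1 - 385} - 611} = \sqrt{\sqrt{-384} - 611} = \sqrt{8 i \sqrt{6} - 611} = \sqrt{-611 + 8 i \sqrt{6}}$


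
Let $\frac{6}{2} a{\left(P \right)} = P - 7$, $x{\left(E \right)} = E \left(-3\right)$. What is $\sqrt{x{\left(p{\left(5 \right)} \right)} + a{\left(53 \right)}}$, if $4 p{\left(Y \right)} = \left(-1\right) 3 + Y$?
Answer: $\frac{\sqrt{498}}{6} \approx 3.7193$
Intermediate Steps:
$p{\left(Y \right)} = - \frac{3}{4} + \frac{Y}{4}$ ($p{\left(Y \right)} = \frac{\left(-1\right) 3 + Y}{4} = \frac{-3 + Y}{4} = - \frac{3}{4} + \frac{Y}{4}$)
$x{\left(E \right)} = - 3 E$
$a{\left(P \right)} = - \frac{7}{3} + \frac{P}{3}$ ($a{\left(P \right)} = \frac{P - 7}{3} = \frac{-7 + P}{3} = - \frac{7}{3} + \frac{P}{3}$)
$\sqrt{x{\left(p{\left(5 \right)} \right)} + a{\left(53 \right)}} = \sqrt{- 3 \left(- \frac{3}{4} + \frac{1}{4} \cdot 5\right) + \left(- \frac{7}{3} + \frac{1}{3} \cdot 53\right)} = \sqrt{- 3 \left(- \frac{3}{4} + \frac{5}{4}\right) + \left(- \frac{7}{3} + \frac{53}{3}\right)} = \sqrt{\left(-3\right) \frac{1}{2} + \frac{46}{3}} = \sqrt{- \frac{3}{2} + \frac{46}{3}} = \sqrt{\frac{83}{6}} = \frac{\sqrt{498}}{6}$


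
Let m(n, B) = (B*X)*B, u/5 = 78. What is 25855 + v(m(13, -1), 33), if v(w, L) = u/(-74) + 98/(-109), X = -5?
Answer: 104248334/4033 ≈ 25849.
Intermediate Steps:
u = 390 (u = 5*78 = 390)
m(n, B) = -5*B² (m(n, B) = (B*(-5))*B = (-5*B)*B = -5*B²)
v(w, L) = -24881/4033 (v(w, L) = 390/(-74) + 98/(-109) = 390*(-1/74) + 98*(-1/109) = -195/37 - 98/109 = -24881/4033)
25855 + v(m(13, -1), 33) = 25855 - 24881/4033 = 104248334/4033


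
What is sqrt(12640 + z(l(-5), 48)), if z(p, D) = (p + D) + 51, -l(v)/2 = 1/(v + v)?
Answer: 4*sqrt(19905)/5 ≈ 112.87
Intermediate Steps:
l(v) = -1/v (l(v) = -2/(v + v) = -2*1/(2*v) = -1/v)
z(p, D) = 51 + D + p (z(p, D) = (D + p) + 51 = 51 + D + p)
sqrt(12640 + z(l(-5), 48)) = sqrt(12640 + (51 + 48 - 1/(-5))) = sqrt(12640 + (51 + 48 - 1*(-1/5))) = sqrt(12640 + (51 + 48 + 1/5)) = sqrt(12640 + 496/5) = sqrt(63696/5) = 4*sqrt(19905)/5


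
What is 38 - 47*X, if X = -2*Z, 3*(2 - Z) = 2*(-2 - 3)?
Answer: 1618/3 ≈ 539.33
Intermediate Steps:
Z = 16/3 (Z = 2 - 2*(-2 - 3)/3 = 2 - 2*(-5)/3 = 2 - 1/3*(-10) = 2 + 10/3 = 16/3 ≈ 5.3333)
X = -32/3 (X = -2*16/3 = -32/3 ≈ -10.667)
38 - 47*X = 38 - 47*(-32/3) = 38 + 1504/3 = 1618/3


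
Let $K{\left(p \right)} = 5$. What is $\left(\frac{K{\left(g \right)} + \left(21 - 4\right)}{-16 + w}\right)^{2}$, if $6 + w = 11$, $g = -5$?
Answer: $4$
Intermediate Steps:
$w = 5$ ($w = -6 + 11 = 5$)
$\left(\frac{K{\left(g \right)} + \left(21 - 4\right)}{-16 + w}\right)^{2} = \left(\frac{5 + \left(21 - 4\right)}{-16 + 5}\right)^{2} = \left(\frac{5 + 17}{-11}\right)^{2} = \left(22 \left(- \frac{1}{11}\right)\right)^{2} = \left(-2\right)^{2} = 4$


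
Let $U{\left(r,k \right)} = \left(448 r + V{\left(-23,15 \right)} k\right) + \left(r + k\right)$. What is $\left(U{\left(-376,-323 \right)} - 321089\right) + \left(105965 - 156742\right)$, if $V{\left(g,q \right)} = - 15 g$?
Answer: $-652448$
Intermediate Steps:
$U{\left(r,k \right)} = 346 k + 449 r$ ($U{\left(r,k \right)} = \left(448 r + \left(-15\right) \left(-23\right) k\right) + \left(r + k\right) = \left(448 r + 345 k\right) + \left(k + r\right) = \left(345 k + 448 r\right) + \left(k + r\right) = 346 k + 449 r$)
$\left(U{\left(-376,-323 \right)} - 321089\right) + \left(105965 - 156742\right) = \left(\left(346 \left(-323\right) + 449 \left(-376\right)\right) - 321089\right) + \left(105965 - 156742\right) = \left(\left(-111758 - 168824\right) - 321089\right) + \left(105965 - 156742\right) = \left(-280582 - 321089\right) - 50777 = -601671 - 50777 = -652448$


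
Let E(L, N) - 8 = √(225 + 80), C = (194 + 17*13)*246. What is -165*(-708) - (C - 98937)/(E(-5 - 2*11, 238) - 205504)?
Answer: 4933146367087908/42228605711 + 3153*√305/42228605711 ≈ 1.1682e+5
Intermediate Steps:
C = 102090 (C = (194 + 221)*246 = 415*246 = 102090)
E(L, N) = 8 + √305 (E(L, N) = 8 + √(225 + 80) = 8 + √305)
-165*(-708) - (C - 98937)/(E(-5 - 2*11, 238) - 205504) = -165*(-708) - (102090 - 98937)/((8 + √305) - 205504) = 116820 - 3153/(-205496 + √305)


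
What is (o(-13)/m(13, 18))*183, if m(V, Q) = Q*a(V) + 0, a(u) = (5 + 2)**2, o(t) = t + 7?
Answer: -61/49 ≈ -1.2449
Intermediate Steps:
o(t) = 7 + t
a(u) = 49 (a(u) = 7**2 = 49)
m(V, Q) = 49*Q (m(V, Q) = Q*49 + 0 = 49*Q + 0 = 49*Q)
(o(-13)/m(13, 18))*183 = ((7 - 13)/((49*18)))*183 = -6/882*183 = -6*1/882*183 = -1/147*183 = -61/49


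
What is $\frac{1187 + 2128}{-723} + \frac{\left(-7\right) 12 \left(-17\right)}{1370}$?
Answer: $- \frac{584851}{165085} \approx -3.5427$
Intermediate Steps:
$\frac{1187 + 2128}{-723} + \frac{\left(-7\right) 12 \left(-17\right)}{1370} = 3315 \left(- \frac{1}{723}\right) + \left(-84\right) \left(-17\right) \frac{1}{1370} = - \frac{1105}{241} + 1428 \cdot \frac{1}{1370} = - \frac{1105}{241} + \frac{714}{685} = - \frac{584851}{165085}$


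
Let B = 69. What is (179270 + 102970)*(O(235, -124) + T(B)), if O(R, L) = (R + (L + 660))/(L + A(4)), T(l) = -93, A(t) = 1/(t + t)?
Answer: -27752941440/991 ≈ -2.8005e+7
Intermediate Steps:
A(t) = 1/(2*t)
O(R, L) = (660 + L + R)/(⅛ + L) (O(R, L) = (R + (L + 660))/(L + (½)/4) = (R + (660 + L))/(L + (½)*(¼)) = (660 + L + R)/(L + ⅛) = (660 + L + R)/(⅛ + L))
(179270 + 102970)*(O(235, -124) + T(B)) = (179270 + 102970)*(8*(660 - 124 + 235)/(1 + 8*(-124)) - 93) = 282240*(8*771/(1 - 992) - 93) = 282240*(8*771/(-991) - 93) = 282240*(8*(-1/991)*771 - 93) = 282240*(-6168/991 - 93) = 282240*(-98331/991) = -27752941440/991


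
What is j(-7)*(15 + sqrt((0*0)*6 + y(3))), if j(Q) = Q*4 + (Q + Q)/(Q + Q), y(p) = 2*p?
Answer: -405 - 27*sqrt(6) ≈ -471.14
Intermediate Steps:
j(Q) = 1 + 4*Q (j(Q) = 4*Q + (2*Q)/((2*Q)) = 4*Q + (2*Q)*(1/(2*Q)) = 4*Q + 1 = 1 + 4*Q)
j(-7)*(15 + sqrt((0*0)*6 + y(3))) = (1 + 4*(-7))*(15 + sqrt((0*0)*6 + 2*3)) = (1 - 28)*(15 + sqrt(0*6 + 6)) = -27*(15 + sqrt(0 + 6)) = -27*(15 + sqrt(6)) = -405 - 27*sqrt(6)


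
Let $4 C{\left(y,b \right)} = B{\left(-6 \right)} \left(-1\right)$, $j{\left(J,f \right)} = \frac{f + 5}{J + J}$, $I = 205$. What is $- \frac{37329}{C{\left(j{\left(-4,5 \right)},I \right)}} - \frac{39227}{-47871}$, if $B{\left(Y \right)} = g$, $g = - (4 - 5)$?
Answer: $\frac{7147945463}{47871} \approx 1.4932 \cdot 10^{5}$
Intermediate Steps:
$g = 1$ ($g = \left(-1\right) \left(-1\right) = 1$)
$j{\left(J,f \right)} = \frac{5 + f}{2 J}$
$B{\left(Y \right)} = 1$
$C{\left(y,b \right)} = - \frac{1}{4}$ ($C{\left(y,b \right)} = \frac{1 \left(-1\right)}{4} = \frac{1}{4} \left(-1\right) = - \frac{1}{4}$)
$- \frac{37329}{C{\left(j{\left(-4,5 \right)},I \right)}} - \frac{39227}{-47871} = - \frac{37329}{- \frac{1}{4}} - \frac{39227}{-47871} = \left(-37329\right) \left(-4\right) - - \frac{39227}{47871} = 149316 + \frac{39227}{47871} = \frac{7147945463}{47871}$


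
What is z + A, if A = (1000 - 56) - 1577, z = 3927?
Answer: 3294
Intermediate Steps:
A = -633 (A = 944 - 1577 = -633)
z + A = 3927 - 633 = 3294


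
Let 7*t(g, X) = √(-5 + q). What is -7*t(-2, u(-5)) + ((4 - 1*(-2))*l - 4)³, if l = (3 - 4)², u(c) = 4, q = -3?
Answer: 8 - 2*I*√2 ≈ 8.0 - 2.8284*I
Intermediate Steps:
t(g, X) = 2*I*√2/7 (t(g, X) = √(-5 - 3)/7 = √(-8)/7 = (2*I*√2)/7 = 2*I*√2/7)
l = 1 (l = (-1)² = 1)
-7*t(-2, u(-5)) + ((4 - 1*(-2))*l - 4)³ = -2*I*√2 + ((4 - 1*(-2))*1 - 4)³ = -2*I*√2 + ((4 + 2)*1 - 4)³ = -2*I*√2 + (6*1 - 4)³ = -2*I*√2 + (6 - 4)³ = -2*I*√2 + 2³ = -2*I*√2 + 8 = 8 - 2*I*√2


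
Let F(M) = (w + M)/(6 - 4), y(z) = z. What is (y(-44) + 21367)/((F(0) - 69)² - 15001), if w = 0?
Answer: -21323/10240 ≈ -2.0823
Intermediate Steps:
F(M) = M/2 (F(M) = (0 + M)/(6 - 4) = M/2)
(y(-44) + 21367)/((F(0) - 69)² - 15001) = (-44 + 21367)/(((½)*0 - 69)² - 15001) = 21323/((0 - 69)² - 15001) = 21323/((-69)² - 15001) = 21323/(4761 - 15001) = 21323/(-10240) = 21323*(-1/10240) = -21323/10240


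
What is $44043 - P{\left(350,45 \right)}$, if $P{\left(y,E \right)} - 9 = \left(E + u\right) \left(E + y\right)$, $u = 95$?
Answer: $-11266$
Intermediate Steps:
$P{\left(y,E \right)} = 9 + \left(95 + E\right) \left(E + y\right)$ ($P{\left(y,E \right)} = 9 + \left(E + 95\right) \left(E + y\right) = 9 + \left(95 + E\right) \left(E + y\right)$)
$44043 - P{\left(350,45 \right)} = 44043 - \left(9 + 45^{2} + 95 \cdot 45 + 95 \cdot 350 + 45 \cdot 350\right) = 44043 - \left(9 + 2025 + 4275 + 33250 + 15750\right) = 44043 - 55309 = -11266$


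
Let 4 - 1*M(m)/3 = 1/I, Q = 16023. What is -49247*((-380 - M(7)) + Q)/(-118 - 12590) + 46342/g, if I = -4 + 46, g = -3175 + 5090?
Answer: 2294015230231/37855720 ≈ 60599.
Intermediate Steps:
g = 1915
I = 42
M(m) = 167/14 (M(m) = 12 - 3/42 = 12 - 3*1/42 = 12 - 1/14 = 167/14)
-49247*((-380 - M(7)) + Q)/(-118 - 12590) + 46342/g = -49247*((-380 - 1*167/14) + 16023)/(-118 - 12590) + 46342/1915 = -49247/((-12708/((-380 - 167/14) + 16023))) + 46342*(1/1915) = -49247/((-12708/(-5487/14 + 16023))) + 46342/1915 = -49247/((-12708/218835/14)) + 46342/1915 = -49247/((-12708*14/218835)) + 46342/1915 = -49247/(-19768/24315) + 46342/1915 = -49247*(-24315/19768) + 46342/1915 = 1197440805/19768 + 46342/1915 = 2294015230231/37855720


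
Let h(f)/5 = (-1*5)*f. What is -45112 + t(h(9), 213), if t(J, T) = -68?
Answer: -45180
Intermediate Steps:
h(f) = -25*f (h(f) = 5*((-1*5)*f) = 5*(-5*f) = -25*f)
-45112 + t(h(9), 213) = -45112 - 68 = -45180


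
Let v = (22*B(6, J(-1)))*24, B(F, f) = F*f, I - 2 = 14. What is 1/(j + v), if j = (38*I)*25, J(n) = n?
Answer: 1/12032 ≈ 8.3112e-5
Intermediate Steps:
I = 16 (I = 2 + 14 = 16)
j = 15200 (j = (38*16)*25 = 608*25 = 15200)
v = -3168 (v = (22*(6*(-1)))*24 = (22*(-6))*24 = -132*24 = -3168)
1/(j + v) = 1/(15200 - 3168) = 1/12032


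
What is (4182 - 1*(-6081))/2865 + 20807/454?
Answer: 21423819/433570 ≈ 49.413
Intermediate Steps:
(4182 - 1*(-6081))/2865 + 20807/454 = (4182 + 6081)*(1/2865) + 20807*(1/454) = 10263*(1/2865) + 20807/454 = 3421/955 + 20807/454 = 21423819/433570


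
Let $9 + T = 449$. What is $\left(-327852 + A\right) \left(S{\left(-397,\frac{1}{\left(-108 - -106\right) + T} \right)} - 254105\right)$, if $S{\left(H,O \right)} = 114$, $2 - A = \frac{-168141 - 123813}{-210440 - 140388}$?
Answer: $\frac{14606927386125107}{175414} \approx 8.3271 \cdot 10^{10}$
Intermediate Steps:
$T = 440$ ($T = -9 + 449 = 440$)
$A = \frac{204851}{175414}$ ($A = 2 - \frac{-168141 - 123813}{-210440 - 140388} = 2 - - \frac{291954}{-350828} = 2 - \left(-291954\right) \left(- \frac{1}{350828}\right) = 2 - \frac{145977}{175414} = \frac{204851}{175414} \approx 1.1678$)
$\left(-327852 + A\right) \left(S{\left(-397,\frac{1}{\left(-108 - -106\right) + T} \right)} - 254105\right) = \left(-327852 + \frac{204851}{175414}\right) \left(114 - 254105\right) = \left(- \frac{57509625877}{175414}\right) \left(-253991\right) = \frac{14606927386125107}{175414}$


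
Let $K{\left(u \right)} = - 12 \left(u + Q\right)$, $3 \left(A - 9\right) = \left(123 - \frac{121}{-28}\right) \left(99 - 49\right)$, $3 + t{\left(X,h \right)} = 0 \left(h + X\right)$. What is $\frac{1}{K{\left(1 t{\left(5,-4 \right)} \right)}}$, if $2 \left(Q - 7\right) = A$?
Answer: $- \frac{7}{89839} \approx -7.7917 \cdot 10^{-5}$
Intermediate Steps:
$t{\left(X,h \right)} = -3$ ($t{\left(X,h \right)} = -3 + 0 \left(h + X\right) = -3 + 0 \left(X + h\right) = -3 + 0 = -3$)
$A = \frac{89503}{42}$ ($A = 9 + \frac{\left(123 - \frac{121}{-28}\right) \left(99 - 49\right)}{3} = 9 + \frac{\left(123 - - \frac{121}{28}\right) 50}{3} = 9 + \frac{\left(123 + \frac{121}{28}\right) 50}{3} = 9 + \frac{\frac{3565}{28} \cdot 50}{3} = 9 + \frac{1}{3} \cdot \frac{89125}{14} = 9 + \frac{89125}{42} = \frac{89503}{42} \approx 2131.0$)
$Q = \frac{90091}{84}$ ($Q = 7 + \frac{1}{2} \cdot \frac{89503}{42} = 7 + \frac{89503}{84} = \frac{90091}{84} \approx 1072.5$)
$K{\left(u \right)} = - \frac{90091}{7} - 12 u$ ($K{\left(u \right)} = - 12 \left(u + \frac{90091}{84}\right) = - 12 \left(\frac{90091}{84} + u\right) = - \frac{90091}{7} - 12 u$)
$\frac{1}{K{\left(1 t{\left(5,-4 \right)} \right)}} = \frac{1}{- \frac{90091}{7} - 12 \cdot 1 \left(-3\right)} = \frac{1}{- \frac{90091}{7} - -36} = \frac{1}{- \frac{90091}{7} + 36} = \frac{1}{- \frac{89839}{7}} = - \frac{7}{89839}$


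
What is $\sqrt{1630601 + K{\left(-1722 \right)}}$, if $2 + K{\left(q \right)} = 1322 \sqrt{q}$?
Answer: $\sqrt{1630599 + 1322 i \sqrt{1722}} \approx 1277.1 + 21.48 i$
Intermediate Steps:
$K{\left(q \right)} = -2 + 1322 \sqrt{q}$
$\sqrt{1630601 + K{\left(-1722 \right)}} = \sqrt{1630601 - \left(2 - 1322 \sqrt{-1722}\right)} = \sqrt{1630601 - \left(2 - 1322 i \sqrt{1722}\right)} = \sqrt{1630599 + 1322 i \sqrt{1722}}$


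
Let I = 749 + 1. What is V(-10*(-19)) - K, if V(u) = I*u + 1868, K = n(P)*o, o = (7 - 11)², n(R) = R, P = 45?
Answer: 143648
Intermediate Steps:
o = 16 (o = (-4)² = 16)
I = 750
K = 720 (K = 45*16 = 720)
V(u) = 1868 + 750*u (V(u) = 750*u + 1868 = 1868 + 750*u)
V(-10*(-19)) - K = (1868 + 750*(-10*(-19))) - 1*720 = (1868 + 750*190) - 720 = (1868 + 142500) - 720 = 144368 - 720 = 143648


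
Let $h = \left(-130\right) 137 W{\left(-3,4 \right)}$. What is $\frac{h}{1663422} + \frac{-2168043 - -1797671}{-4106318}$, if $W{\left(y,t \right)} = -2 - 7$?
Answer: $\frac{106190553767}{569211641683} \approx 0.18656$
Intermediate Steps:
$W{\left(y,t \right)} = -9$ ($W{\left(y,t \right)} = -2 - 7 = -9$)
$h = 160290$ ($h = \left(-130\right) 137 \left(-9\right) = \left(-17810\right) \left(-9\right) = 160290$)
$\frac{h}{1663422} + \frac{-2168043 - -1797671}{-4106318} = \frac{160290}{1663422} + \frac{-2168043 - -1797671}{-4106318} = 160290 \cdot \frac{1}{1663422} + \left(-2168043 + 1797671\right) \left(- \frac{1}{4106318}\right) = \frac{26715}{277237} - - \frac{185186}{2053159} = \frac{26715}{277237} + \frac{185186}{2053159} = \frac{106190553767}{569211641683}$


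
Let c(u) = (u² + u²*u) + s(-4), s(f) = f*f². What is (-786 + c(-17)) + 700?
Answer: -4774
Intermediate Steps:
s(f) = f³
c(u) = -64 + u² + u³ (c(u) = (u² + u²*u) + (-4)³ = (u² + u³) - 64 = -64 + u² + u³)
(-786 + c(-17)) + 700 = (-786 + (-64 + (-17)² + (-17)³)) + 700 = (-786 + (-64 + 289 - 4913)) + 700 = (-786 - 4688) + 700 = -5474 + 700 = -4774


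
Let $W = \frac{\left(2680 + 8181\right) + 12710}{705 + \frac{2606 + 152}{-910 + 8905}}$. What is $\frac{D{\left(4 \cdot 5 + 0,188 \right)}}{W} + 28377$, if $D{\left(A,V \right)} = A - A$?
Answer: $28377$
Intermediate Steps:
$W = \frac{188450145}{5639233}$ ($W = \frac{10861 + 12710}{705 + \frac{2758}{7995}} = \frac{23571}{705 + 2758 \cdot \frac{1}{7995}} = \frac{23571}{705 + \frac{2758}{7995}} = \frac{23571}{\frac{5639233}{7995}} = 23571 \cdot \frac{7995}{5639233} = \frac{188450145}{5639233} \approx 33.418$)
$D{\left(A,V \right)} = 0$
$\frac{D{\left(4 \cdot 5 + 0,188 \right)}}{W} + 28377 = \frac{0}{\frac{188450145}{5639233}} + 28377 = 0 \cdot \frac{5639233}{188450145} + 28377 = 0 + 28377 = 28377$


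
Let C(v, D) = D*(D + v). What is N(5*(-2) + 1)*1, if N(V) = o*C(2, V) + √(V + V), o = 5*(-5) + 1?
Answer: -1512 + 3*I*√2 ≈ -1512.0 + 4.2426*I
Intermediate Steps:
o = -24 (o = -25 + 1 = -24)
N(V) = √2*√V - 24*V*(2 + V) (N(V) = -24*V*(V + 2) + √(V + V) = -24*V*(2 + V) + √(2*V) = -24*V*(2 + V) + √2*√V = √2*√V - 24*V*(2 + V))
N(5*(-2) + 1)*1 = (√2*√(5*(-2) + 1) - 24*(5*(-2) + 1)*(2 + (5*(-2) + 1)))*1 = (√2*√(-10 + 1) - 24*(-10 + 1)*(2 + (-10 + 1)))*1 = (√2*√(-9) - 24*(-9)*(2 - 9))*1 = (√2*(3*I) - 24*(-9)*(-7))*1 = (3*I*√2 - 1512)*1 = (-1512 + 3*I*√2)*1 = -1512 + 3*I*√2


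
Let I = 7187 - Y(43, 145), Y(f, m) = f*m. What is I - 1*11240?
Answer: -10288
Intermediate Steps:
I = 952 (I = 7187 - 43*145 = 7187 - 1*6235 = 7187 - 6235 = 952)
I - 1*11240 = 952 - 1*11240 = 952 - 11240 = -10288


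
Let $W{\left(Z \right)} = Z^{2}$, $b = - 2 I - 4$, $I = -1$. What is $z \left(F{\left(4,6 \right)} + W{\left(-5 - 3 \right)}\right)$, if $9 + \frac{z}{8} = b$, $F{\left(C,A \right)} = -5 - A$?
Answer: $-4664$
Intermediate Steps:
$b = -2$ ($b = \left(-2\right) \left(-1\right) - 4 = 2 - 4 = -2$)
$z = -88$ ($z = -72 + 8 \left(-2\right) = -72 - 16 = -88$)
$z \left(F{\left(4,6 \right)} + W{\left(-5 - 3 \right)}\right) = - 88 \left(\left(-5 - 6\right) + \left(-5 - 3\right)^{2}\right) = - 88 \left(\left(-5 - 6\right) + \left(-8\right)^{2}\right) = - 88 \left(-11 + 64\right) = \left(-88\right) 53 = -4664$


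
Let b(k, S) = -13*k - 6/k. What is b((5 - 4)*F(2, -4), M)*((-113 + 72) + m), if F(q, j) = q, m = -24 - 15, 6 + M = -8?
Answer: 2320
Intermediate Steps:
M = -14 (M = -6 - 8 = -14)
m = -39
b((5 - 4)*F(2, -4), M)*((-113 + 72) + m) = (-13*(5 - 4)*2 - 6*1/(2*(5 - 4)))*((-113 + 72) - 39) = (-13*2 - 6/(1*2))*(-41 - 39) = (-13*2 - 6/2)*(-80) = (-26 - 6*1/2)*(-80) = (-26 - 3)*(-80) = -29*(-80) = 2320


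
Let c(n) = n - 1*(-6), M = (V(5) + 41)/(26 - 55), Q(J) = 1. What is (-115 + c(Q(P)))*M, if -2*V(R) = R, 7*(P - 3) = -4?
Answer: 4158/29 ≈ 143.38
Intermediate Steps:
P = 17/7 (P = 3 + (1/7)*(-4) = 3 - 4/7 = 17/7 ≈ 2.4286)
V(R) = -R/2
M = -77/58 (M = (-1/2*5 + 41)/(26 - 55) = (-5/2 + 41)/(-29) = (77/2)*(-1/29) = -77/58 ≈ -1.3276)
c(n) = 6 + n (c(n) = n + 6 = 6 + n)
(-115 + c(Q(P)))*M = (-115 + (6 + 1))*(-77/58) = (-115 + 7)*(-77/58) = -108*(-77/58) = 4158/29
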